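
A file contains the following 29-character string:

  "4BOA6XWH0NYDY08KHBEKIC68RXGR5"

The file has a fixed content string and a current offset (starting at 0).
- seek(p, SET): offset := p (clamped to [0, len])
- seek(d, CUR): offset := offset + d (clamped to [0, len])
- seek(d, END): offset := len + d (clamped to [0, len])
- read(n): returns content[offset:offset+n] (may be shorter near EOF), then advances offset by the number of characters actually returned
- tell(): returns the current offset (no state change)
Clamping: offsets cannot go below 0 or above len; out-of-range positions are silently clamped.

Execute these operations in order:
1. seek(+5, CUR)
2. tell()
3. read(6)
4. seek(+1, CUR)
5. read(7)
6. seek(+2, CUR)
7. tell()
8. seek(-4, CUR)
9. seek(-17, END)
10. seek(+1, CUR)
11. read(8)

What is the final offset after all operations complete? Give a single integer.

Answer: 21

Derivation:
After 1 (seek(+5, CUR)): offset=5
After 2 (tell()): offset=5
After 3 (read(6)): returned 'XWH0NY', offset=11
After 4 (seek(+1, CUR)): offset=12
After 5 (read(7)): returned 'Y08KHBE', offset=19
After 6 (seek(+2, CUR)): offset=21
After 7 (tell()): offset=21
After 8 (seek(-4, CUR)): offset=17
After 9 (seek(-17, END)): offset=12
After 10 (seek(+1, CUR)): offset=13
After 11 (read(8)): returned '08KHBEKI', offset=21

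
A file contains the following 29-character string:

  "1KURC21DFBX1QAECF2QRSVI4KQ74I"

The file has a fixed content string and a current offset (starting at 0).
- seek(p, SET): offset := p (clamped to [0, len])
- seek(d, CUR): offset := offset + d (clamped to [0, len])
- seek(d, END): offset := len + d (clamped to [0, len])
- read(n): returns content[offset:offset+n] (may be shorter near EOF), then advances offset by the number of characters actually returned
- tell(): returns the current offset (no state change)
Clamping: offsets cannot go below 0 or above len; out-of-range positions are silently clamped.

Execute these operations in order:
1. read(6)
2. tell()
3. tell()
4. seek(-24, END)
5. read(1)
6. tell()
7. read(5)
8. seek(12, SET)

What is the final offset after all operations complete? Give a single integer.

After 1 (read(6)): returned '1KURC2', offset=6
After 2 (tell()): offset=6
After 3 (tell()): offset=6
After 4 (seek(-24, END)): offset=5
After 5 (read(1)): returned '2', offset=6
After 6 (tell()): offset=6
After 7 (read(5)): returned '1DFBX', offset=11
After 8 (seek(12, SET)): offset=12

Answer: 12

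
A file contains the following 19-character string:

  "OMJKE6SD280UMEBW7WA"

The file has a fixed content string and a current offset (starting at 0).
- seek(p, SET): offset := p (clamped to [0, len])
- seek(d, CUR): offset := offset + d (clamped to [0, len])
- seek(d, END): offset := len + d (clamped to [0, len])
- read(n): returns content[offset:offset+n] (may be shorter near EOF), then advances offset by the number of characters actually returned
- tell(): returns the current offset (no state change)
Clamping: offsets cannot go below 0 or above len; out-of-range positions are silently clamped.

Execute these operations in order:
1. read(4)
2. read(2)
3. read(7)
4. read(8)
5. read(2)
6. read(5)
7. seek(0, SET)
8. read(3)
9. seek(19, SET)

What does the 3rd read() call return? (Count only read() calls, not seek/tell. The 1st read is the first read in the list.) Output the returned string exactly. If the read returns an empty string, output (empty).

Answer: SD280UM

Derivation:
After 1 (read(4)): returned 'OMJK', offset=4
After 2 (read(2)): returned 'E6', offset=6
After 3 (read(7)): returned 'SD280UM', offset=13
After 4 (read(8)): returned 'EBW7WA', offset=19
After 5 (read(2)): returned '', offset=19
After 6 (read(5)): returned '', offset=19
After 7 (seek(0, SET)): offset=0
After 8 (read(3)): returned 'OMJ', offset=3
After 9 (seek(19, SET)): offset=19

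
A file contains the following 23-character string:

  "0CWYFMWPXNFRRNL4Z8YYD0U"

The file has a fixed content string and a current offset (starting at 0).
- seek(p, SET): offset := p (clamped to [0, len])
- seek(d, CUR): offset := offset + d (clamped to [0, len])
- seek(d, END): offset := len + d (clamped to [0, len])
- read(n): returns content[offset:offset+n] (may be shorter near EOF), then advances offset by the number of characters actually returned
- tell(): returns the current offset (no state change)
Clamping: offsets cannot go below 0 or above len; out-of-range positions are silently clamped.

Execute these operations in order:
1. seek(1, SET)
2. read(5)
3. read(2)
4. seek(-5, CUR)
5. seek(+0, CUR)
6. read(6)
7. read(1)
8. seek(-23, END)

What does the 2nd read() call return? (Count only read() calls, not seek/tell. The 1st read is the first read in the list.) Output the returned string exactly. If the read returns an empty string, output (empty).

After 1 (seek(1, SET)): offset=1
After 2 (read(5)): returned 'CWYFM', offset=6
After 3 (read(2)): returned 'WP', offset=8
After 4 (seek(-5, CUR)): offset=3
After 5 (seek(+0, CUR)): offset=3
After 6 (read(6)): returned 'YFMWPX', offset=9
After 7 (read(1)): returned 'N', offset=10
After 8 (seek(-23, END)): offset=0

Answer: WP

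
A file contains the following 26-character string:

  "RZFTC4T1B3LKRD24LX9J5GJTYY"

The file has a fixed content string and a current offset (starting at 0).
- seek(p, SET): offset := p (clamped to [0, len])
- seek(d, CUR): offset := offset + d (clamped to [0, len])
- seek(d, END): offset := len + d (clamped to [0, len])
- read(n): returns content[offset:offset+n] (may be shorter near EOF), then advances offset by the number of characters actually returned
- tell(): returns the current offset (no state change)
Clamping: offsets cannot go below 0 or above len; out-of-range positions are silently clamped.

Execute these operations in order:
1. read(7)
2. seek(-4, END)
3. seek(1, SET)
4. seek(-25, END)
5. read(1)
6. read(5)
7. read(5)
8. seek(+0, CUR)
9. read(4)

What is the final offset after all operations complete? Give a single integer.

After 1 (read(7)): returned 'RZFTC4T', offset=7
After 2 (seek(-4, END)): offset=22
After 3 (seek(1, SET)): offset=1
After 4 (seek(-25, END)): offset=1
After 5 (read(1)): returned 'Z', offset=2
After 6 (read(5)): returned 'FTC4T', offset=7
After 7 (read(5)): returned '1B3LK', offset=12
After 8 (seek(+0, CUR)): offset=12
After 9 (read(4)): returned 'RD24', offset=16

Answer: 16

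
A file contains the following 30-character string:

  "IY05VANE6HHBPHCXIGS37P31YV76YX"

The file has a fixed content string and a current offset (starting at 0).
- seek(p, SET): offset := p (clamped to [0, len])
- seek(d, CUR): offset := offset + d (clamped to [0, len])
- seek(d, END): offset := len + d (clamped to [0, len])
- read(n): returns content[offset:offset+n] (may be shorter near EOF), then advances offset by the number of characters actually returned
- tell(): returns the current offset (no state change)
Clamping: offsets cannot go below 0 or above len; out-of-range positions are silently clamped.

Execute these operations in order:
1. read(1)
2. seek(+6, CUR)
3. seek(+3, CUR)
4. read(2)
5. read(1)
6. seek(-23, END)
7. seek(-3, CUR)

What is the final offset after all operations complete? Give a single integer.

Answer: 4

Derivation:
After 1 (read(1)): returned 'I', offset=1
After 2 (seek(+6, CUR)): offset=7
After 3 (seek(+3, CUR)): offset=10
After 4 (read(2)): returned 'HB', offset=12
After 5 (read(1)): returned 'P', offset=13
After 6 (seek(-23, END)): offset=7
After 7 (seek(-3, CUR)): offset=4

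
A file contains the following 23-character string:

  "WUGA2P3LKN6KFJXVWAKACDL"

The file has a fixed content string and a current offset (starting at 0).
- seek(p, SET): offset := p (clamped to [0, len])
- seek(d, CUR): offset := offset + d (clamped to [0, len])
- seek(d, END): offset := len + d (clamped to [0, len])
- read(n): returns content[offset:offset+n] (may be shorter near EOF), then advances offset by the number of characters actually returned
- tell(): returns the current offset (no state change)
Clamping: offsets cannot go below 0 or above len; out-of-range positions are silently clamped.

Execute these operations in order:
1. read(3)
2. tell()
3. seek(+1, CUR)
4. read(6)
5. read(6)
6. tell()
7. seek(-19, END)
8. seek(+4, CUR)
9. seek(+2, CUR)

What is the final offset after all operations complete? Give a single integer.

After 1 (read(3)): returned 'WUG', offset=3
After 2 (tell()): offset=3
After 3 (seek(+1, CUR)): offset=4
After 4 (read(6)): returned '2P3LKN', offset=10
After 5 (read(6)): returned '6KFJXV', offset=16
After 6 (tell()): offset=16
After 7 (seek(-19, END)): offset=4
After 8 (seek(+4, CUR)): offset=8
After 9 (seek(+2, CUR)): offset=10

Answer: 10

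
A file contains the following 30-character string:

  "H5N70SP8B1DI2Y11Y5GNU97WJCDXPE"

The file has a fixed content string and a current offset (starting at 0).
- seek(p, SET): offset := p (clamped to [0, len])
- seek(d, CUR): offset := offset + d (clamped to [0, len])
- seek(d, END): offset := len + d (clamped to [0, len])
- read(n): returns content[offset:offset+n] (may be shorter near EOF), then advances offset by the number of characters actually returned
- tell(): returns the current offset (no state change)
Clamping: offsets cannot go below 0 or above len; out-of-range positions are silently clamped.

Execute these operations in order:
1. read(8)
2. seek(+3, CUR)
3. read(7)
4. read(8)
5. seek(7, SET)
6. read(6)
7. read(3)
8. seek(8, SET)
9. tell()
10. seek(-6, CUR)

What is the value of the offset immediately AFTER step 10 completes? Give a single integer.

After 1 (read(8)): returned 'H5N70SP8', offset=8
After 2 (seek(+3, CUR)): offset=11
After 3 (read(7)): returned 'I2Y11Y5', offset=18
After 4 (read(8)): returned 'GNU97WJC', offset=26
After 5 (seek(7, SET)): offset=7
After 6 (read(6)): returned '8B1DI2', offset=13
After 7 (read(3)): returned 'Y11', offset=16
After 8 (seek(8, SET)): offset=8
After 9 (tell()): offset=8
After 10 (seek(-6, CUR)): offset=2

Answer: 2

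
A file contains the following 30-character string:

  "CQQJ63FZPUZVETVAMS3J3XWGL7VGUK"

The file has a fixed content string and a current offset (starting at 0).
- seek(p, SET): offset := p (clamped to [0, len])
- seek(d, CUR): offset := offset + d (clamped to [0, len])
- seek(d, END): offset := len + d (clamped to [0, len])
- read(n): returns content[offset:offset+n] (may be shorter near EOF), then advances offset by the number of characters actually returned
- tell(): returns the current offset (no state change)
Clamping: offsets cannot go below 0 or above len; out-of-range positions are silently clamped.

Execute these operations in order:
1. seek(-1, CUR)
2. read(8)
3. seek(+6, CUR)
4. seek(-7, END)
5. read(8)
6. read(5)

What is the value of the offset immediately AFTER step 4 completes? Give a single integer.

After 1 (seek(-1, CUR)): offset=0
After 2 (read(8)): returned 'CQQJ63FZ', offset=8
After 3 (seek(+6, CUR)): offset=14
After 4 (seek(-7, END)): offset=23

Answer: 23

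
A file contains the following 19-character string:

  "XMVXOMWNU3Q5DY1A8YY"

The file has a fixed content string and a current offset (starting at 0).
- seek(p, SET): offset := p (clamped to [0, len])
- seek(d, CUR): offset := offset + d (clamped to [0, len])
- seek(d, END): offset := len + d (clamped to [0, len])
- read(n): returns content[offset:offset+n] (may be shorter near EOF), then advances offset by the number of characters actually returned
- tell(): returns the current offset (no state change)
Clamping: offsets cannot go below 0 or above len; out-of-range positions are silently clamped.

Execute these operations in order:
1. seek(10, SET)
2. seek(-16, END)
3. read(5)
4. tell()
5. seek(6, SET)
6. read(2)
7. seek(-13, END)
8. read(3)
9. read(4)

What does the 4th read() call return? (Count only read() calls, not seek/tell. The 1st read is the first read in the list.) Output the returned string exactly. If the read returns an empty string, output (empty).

After 1 (seek(10, SET)): offset=10
After 2 (seek(-16, END)): offset=3
After 3 (read(5)): returned 'XOMWN', offset=8
After 4 (tell()): offset=8
After 5 (seek(6, SET)): offset=6
After 6 (read(2)): returned 'WN', offset=8
After 7 (seek(-13, END)): offset=6
After 8 (read(3)): returned 'WNU', offset=9
After 9 (read(4)): returned '3Q5D', offset=13

Answer: 3Q5D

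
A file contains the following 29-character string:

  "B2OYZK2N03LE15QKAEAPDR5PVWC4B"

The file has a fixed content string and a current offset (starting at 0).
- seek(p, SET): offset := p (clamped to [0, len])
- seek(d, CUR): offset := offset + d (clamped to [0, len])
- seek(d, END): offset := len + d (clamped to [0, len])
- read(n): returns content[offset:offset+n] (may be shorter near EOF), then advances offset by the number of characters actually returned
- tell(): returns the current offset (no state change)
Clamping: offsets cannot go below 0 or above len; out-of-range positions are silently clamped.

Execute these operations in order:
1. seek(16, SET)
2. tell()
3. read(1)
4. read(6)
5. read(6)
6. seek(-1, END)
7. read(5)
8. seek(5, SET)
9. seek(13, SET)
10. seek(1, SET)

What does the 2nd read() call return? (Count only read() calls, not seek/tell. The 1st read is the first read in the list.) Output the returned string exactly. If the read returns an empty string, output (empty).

Answer: EAPDR5

Derivation:
After 1 (seek(16, SET)): offset=16
After 2 (tell()): offset=16
After 3 (read(1)): returned 'A', offset=17
After 4 (read(6)): returned 'EAPDR5', offset=23
After 5 (read(6)): returned 'PVWC4B', offset=29
After 6 (seek(-1, END)): offset=28
After 7 (read(5)): returned 'B', offset=29
After 8 (seek(5, SET)): offset=5
After 9 (seek(13, SET)): offset=13
After 10 (seek(1, SET)): offset=1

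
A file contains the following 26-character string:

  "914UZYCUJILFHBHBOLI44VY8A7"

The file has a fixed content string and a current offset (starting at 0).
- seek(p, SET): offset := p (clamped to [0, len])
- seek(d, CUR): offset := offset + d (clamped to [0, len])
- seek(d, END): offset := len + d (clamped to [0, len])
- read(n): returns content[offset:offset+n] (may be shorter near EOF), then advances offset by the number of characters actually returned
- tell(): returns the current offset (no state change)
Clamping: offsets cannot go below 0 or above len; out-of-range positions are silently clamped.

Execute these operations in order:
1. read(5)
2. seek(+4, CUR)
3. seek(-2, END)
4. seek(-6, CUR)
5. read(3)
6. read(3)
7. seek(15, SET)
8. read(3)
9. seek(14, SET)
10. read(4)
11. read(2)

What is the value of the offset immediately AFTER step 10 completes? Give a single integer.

After 1 (read(5)): returned '914UZ', offset=5
After 2 (seek(+4, CUR)): offset=9
After 3 (seek(-2, END)): offset=24
After 4 (seek(-6, CUR)): offset=18
After 5 (read(3)): returned 'I44', offset=21
After 6 (read(3)): returned 'VY8', offset=24
After 7 (seek(15, SET)): offset=15
After 8 (read(3)): returned 'BOL', offset=18
After 9 (seek(14, SET)): offset=14
After 10 (read(4)): returned 'HBOL', offset=18

Answer: 18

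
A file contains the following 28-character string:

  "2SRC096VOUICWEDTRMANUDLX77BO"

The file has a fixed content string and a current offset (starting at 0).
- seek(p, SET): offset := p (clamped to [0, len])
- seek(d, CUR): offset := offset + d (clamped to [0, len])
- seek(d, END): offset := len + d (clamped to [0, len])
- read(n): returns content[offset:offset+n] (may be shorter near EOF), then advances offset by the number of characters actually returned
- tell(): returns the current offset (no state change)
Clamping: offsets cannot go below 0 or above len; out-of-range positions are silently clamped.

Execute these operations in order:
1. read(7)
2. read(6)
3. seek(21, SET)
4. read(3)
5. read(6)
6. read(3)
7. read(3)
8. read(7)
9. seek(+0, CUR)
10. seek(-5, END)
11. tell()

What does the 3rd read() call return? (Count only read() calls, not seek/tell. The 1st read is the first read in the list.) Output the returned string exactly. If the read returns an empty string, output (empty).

After 1 (read(7)): returned '2SRC096', offset=7
After 2 (read(6)): returned 'VOUICW', offset=13
After 3 (seek(21, SET)): offset=21
After 4 (read(3)): returned 'DLX', offset=24
After 5 (read(6)): returned '77BO', offset=28
After 6 (read(3)): returned '', offset=28
After 7 (read(3)): returned '', offset=28
After 8 (read(7)): returned '', offset=28
After 9 (seek(+0, CUR)): offset=28
After 10 (seek(-5, END)): offset=23
After 11 (tell()): offset=23

Answer: DLX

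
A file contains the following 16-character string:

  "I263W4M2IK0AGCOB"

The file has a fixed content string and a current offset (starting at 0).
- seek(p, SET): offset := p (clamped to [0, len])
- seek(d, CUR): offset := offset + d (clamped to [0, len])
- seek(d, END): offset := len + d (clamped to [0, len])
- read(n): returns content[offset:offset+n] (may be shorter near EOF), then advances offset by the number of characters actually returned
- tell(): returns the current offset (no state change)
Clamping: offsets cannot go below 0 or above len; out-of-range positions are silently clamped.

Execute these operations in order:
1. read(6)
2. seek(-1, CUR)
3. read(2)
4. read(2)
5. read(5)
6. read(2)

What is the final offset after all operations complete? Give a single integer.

Answer: 16

Derivation:
After 1 (read(6)): returned 'I263W4', offset=6
After 2 (seek(-1, CUR)): offset=5
After 3 (read(2)): returned '4M', offset=7
After 4 (read(2)): returned '2I', offset=9
After 5 (read(5)): returned 'K0AGC', offset=14
After 6 (read(2)): returned 'OB', offset=16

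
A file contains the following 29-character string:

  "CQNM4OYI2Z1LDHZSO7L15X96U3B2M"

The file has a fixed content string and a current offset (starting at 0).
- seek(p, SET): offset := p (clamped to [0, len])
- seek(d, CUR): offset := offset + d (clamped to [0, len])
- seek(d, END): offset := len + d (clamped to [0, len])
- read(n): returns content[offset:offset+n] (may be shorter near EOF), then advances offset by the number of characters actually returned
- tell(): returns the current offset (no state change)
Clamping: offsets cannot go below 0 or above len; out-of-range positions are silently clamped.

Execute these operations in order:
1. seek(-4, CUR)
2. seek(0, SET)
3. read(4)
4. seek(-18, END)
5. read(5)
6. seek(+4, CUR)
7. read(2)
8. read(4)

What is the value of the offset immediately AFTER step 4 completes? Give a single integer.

Answer: 11

Derivation:
After 1 (seek(-4, CUR)): offset=0
After 2 (seek(0, SET)): offset=0
After 3 (read(4)): returned 'CQNM', offset=4
After 4 (seek(-18, END)): offset=11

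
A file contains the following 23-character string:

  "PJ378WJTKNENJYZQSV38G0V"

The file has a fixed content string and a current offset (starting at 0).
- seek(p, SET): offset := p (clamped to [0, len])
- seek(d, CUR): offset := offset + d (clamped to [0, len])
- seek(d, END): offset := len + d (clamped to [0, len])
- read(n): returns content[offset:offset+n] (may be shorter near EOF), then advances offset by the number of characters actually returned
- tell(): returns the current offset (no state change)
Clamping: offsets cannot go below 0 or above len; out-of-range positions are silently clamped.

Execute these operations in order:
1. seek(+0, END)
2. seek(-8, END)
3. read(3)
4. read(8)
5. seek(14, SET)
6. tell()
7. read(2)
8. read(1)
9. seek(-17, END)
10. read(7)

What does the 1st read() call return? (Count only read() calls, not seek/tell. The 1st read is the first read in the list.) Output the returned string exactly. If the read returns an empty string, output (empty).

After 1 (seek(+0, END)): offset=23
After 2 (seek(-8, END)): offset=15
After 3 (read(3)): returned 'QSV', offset=18
After 4 (read(8)): returned '38G0V', offset=23
After 5 (seek(14, SET)): offset=14
After 6 (tell()): offset=14
After 7 (read(2)): returned 'ZQ', offset=16
After 8 (read(1)): returned 'S', offset=17
After 9 (seek(-17, END)): offset=6
After 10 (read(7)): returned 'JTKNENJ', offset=13

Answer: QSV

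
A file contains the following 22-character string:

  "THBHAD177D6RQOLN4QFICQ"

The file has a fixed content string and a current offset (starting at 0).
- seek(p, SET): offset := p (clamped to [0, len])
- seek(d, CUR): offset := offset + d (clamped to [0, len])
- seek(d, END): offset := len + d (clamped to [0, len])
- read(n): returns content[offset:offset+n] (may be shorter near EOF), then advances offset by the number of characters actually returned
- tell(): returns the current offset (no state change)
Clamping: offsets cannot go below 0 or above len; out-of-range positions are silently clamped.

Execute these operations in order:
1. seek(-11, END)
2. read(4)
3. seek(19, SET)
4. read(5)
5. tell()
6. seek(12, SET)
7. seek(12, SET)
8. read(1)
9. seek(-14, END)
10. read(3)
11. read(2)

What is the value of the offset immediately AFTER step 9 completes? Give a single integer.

After 1 (seek(-11, END)): offset=11
After 2 (read(4)): returned 'RQOL', offset=15
After 3 (seek(19, SET)): offset=19
After 4 (read(5)): returned 'ICQ', offset=22
After 5 (tell()): offset=22
After 6 (seek(12, SET)): offset=12
After 7 (seek(12, SET)): offset=12
After 8 (read(1)): returned 'Q', offset=13
After 9 (seek(-14, END)): offset=8

Answer: 8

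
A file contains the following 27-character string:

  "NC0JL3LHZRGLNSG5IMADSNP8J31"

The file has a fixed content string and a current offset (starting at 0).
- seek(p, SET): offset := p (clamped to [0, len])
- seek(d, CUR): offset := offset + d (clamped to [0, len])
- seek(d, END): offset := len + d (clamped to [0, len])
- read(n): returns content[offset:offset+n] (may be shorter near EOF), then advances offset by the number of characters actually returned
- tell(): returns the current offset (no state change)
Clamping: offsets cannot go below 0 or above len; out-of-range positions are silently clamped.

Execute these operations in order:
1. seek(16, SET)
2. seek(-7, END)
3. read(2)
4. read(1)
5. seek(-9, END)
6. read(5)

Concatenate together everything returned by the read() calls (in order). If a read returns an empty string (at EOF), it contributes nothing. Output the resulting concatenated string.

After 1 (seek(16, SET)): offset=16
After 2 (seek(-7, END)): offset=20
After 3 (read(2)): returned 'SN', offset=22
After 4 (read(1)): returned 'P', offset=23
After 5 (seek(-9, END)): offset=18
After 6 (read(5)): returned 'ADSNP', offset=23

Answer: SNPADSNP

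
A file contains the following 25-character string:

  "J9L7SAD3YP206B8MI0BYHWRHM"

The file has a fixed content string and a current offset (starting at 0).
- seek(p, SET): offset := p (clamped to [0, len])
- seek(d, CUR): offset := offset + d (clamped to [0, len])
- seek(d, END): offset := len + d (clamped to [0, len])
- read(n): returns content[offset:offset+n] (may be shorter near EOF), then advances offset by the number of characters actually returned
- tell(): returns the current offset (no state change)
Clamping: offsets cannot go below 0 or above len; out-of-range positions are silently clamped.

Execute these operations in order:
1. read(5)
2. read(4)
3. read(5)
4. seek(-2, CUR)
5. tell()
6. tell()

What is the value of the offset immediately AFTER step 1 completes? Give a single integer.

Answer: 5

Derivation:
After 1 (read(5)): returned 'J9L7S', offset=5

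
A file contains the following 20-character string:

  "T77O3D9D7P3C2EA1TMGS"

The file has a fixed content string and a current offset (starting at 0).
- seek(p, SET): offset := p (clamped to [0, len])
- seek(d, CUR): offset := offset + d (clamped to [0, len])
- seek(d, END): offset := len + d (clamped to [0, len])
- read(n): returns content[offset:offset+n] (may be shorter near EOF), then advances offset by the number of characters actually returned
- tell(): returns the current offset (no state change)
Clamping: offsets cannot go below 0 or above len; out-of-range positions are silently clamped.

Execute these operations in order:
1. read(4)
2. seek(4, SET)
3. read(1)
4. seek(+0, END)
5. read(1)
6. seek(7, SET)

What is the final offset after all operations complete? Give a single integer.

After 1 (read(4)): returned 'T77O', offset=4
After 2 (seek(4, SET)): offset=4
After 3 (read(1)): returned '3', offset=5
After 4 (seek(+0, END)): offset=20
After 5 (read(1)): returned '', offset=20
After 6 (seek(7, SET)): offset=7

Answer: 7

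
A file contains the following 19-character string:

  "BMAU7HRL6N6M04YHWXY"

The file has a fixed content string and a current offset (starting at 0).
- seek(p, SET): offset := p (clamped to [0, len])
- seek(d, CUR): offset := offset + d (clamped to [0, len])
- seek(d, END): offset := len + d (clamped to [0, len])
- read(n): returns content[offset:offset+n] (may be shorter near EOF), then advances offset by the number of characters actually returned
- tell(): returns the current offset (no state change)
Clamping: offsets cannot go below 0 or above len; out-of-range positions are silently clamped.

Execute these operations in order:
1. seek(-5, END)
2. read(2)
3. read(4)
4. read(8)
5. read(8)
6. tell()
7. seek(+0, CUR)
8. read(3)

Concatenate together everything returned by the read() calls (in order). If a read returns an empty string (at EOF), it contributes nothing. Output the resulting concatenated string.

Answer: YHWXY

Derivation:
After 1 (seek(-5, END)): offset=14
After 2 (read(2)): returned 'YH', offset=16
After 3 (read(4)): returned 'WXY', offset=19
After 4 (read(8)): returned '', offset=19
After 5 (read(8)): returned '', offset=19
After 6 (tell()): offset=19
After 7 (seek(+0, CUR)): offset=19
After 8 (read(3)): returned '', offset=19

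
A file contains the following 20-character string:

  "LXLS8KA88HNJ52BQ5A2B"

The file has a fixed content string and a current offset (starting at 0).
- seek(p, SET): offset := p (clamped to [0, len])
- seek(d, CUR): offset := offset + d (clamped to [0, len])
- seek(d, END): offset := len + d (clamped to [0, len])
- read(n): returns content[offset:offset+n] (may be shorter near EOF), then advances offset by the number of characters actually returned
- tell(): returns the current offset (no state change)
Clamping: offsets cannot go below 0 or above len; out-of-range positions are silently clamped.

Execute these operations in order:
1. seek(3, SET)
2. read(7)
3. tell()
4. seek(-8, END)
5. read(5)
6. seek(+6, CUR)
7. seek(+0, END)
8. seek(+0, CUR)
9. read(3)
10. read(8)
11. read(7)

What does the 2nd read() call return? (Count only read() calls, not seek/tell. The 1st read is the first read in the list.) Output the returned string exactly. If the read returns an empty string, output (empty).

After 1 (seek(3, SET)): offset=3
After 2 (read(7)): returned 'S8KA88H', offset=10
After 3 (tell()): offset=10
After 4 (seek(-8, END)): offset=12
After 5 (read(5)): returned '52BQ5', offset=17
After 6 (seek(+6, CUR)): offset=20
After 7 (seek(+0, END)): offset=20
After 8 (seek(+0, CUR)): offset=20
After 9 (read(3)): returned '', offset=20
After 10 (read(8)): returned '', offset=20
After 11 (read(7)): returned '', offset=20

Answer: 52BQ5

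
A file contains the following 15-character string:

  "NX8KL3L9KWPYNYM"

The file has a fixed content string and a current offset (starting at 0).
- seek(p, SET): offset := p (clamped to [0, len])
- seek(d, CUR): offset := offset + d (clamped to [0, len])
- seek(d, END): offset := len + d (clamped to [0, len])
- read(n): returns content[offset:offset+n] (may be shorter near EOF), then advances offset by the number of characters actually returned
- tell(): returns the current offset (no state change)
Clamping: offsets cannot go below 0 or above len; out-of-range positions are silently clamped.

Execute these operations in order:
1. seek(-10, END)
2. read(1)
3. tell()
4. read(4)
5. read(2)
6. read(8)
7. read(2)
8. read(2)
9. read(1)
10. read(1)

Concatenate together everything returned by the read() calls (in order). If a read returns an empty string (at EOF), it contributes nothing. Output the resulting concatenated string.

After 1 (seek(-10, END)): offset=5
After 2 (read(1)): returned '3', offset=6
After 3 (tell()): offset=6
After 4 (read(4)): returned 'L9KW', offset=10
After 5 (read(2)): returned 'PY', offset=12
After 6 (read(8)): returned 'NYM', offset=15
After 7 (read(2)): returned '', offset=15
After 8 (read(2)): returned '', offset=15
After 9 (read(1)): returned '', offset=15
After 10 (read(1)): returned '', offset=15

Answer: 3L9KWPYNYM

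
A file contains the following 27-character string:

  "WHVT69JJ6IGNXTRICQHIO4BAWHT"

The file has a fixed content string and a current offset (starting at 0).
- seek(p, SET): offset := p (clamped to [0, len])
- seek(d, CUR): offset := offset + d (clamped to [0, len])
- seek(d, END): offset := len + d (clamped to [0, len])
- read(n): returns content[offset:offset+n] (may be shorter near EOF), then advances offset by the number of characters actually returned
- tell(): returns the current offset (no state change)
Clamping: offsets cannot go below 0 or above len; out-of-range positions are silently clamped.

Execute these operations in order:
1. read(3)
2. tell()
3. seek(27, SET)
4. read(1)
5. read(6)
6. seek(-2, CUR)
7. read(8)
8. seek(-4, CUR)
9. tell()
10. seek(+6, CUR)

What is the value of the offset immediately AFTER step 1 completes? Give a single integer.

After 1 (read(3)): returned 'WHV', offset=3

Answer: 3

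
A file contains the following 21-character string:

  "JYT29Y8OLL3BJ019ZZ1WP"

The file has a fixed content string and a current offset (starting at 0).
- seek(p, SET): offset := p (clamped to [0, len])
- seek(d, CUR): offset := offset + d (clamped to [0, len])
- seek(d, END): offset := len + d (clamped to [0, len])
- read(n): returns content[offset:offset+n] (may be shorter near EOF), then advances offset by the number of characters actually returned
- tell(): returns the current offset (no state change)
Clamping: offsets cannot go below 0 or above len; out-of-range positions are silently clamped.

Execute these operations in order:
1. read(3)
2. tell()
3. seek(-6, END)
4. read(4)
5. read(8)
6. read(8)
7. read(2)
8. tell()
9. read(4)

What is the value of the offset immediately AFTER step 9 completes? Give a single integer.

After 1 (read(3)): returned 'JYT', offset=3
After 2 (tell()): offset=3
After 3 (seek(-6, END)): offset=15
After 4 (read(4)): returned '9ZZ1', offset=19
After 5 (read(8)): returned 'WP', offset=21
After 6 (read(8)): returned '', offset=21
After 7 (read(2)): returned '', offset=21
After 8 (tell()): offset=21
After 9 (read(4)): returned '', offset=21

Answer: 21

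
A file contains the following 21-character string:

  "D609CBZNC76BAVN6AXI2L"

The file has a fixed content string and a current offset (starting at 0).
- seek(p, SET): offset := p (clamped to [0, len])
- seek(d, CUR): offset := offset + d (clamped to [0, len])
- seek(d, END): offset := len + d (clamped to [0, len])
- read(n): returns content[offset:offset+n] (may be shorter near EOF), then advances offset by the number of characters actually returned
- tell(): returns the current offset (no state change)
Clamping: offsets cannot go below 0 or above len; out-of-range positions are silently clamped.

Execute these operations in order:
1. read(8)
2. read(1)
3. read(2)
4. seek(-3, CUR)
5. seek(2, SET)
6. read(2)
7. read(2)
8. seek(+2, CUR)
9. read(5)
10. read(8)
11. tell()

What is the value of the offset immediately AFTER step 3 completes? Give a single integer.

Answer: 11

Derivation:
After 1 (read(8)): returned 'D609CBZN', offset=8
After 2 (read(1)): returned 'C', offset=9
After 3 (read(2)): returned '76', offset=11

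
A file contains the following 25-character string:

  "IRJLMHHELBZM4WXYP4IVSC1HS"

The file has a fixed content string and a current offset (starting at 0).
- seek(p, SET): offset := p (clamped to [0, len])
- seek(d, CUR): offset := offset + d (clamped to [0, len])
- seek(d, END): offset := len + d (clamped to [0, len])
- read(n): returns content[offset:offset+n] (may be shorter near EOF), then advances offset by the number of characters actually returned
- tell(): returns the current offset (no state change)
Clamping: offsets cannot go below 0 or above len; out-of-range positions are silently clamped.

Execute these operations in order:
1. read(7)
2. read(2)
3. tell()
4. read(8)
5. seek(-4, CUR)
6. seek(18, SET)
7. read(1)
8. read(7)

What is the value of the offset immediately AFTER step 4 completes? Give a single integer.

Answer: 17

Derivation:
After 1 (read(7)): returned 'IRJLMHH', offset=7
After 2 (read(2)): returned 'EL', offset=9
After 3 (tell()): offset=9
After 4 (read(8)): returned 'BZM4WXYP', offset=17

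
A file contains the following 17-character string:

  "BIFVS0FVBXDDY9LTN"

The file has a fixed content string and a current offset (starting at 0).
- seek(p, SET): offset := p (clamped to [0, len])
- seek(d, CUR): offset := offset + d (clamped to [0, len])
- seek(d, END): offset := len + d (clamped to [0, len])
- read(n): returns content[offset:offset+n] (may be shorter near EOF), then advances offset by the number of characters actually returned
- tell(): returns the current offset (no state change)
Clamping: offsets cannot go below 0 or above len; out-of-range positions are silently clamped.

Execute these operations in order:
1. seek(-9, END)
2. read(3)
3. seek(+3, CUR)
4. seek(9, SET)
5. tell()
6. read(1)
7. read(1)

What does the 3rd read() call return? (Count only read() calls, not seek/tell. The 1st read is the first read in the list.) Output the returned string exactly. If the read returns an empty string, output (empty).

Answer: D

Derivation:
After 1 (seek(-9, END)): offset=8
After 2 (read(3)): returned 'BXD', offset=11
After 3 (seek(+3, CUR)): offset=14
After 4 (seek(9, SET)): offset=9
After 5 (tell()): offset=9
After 6 (read(1)): returned 'X', offset=10
After 7 (read(1)): returned 'D', offset=11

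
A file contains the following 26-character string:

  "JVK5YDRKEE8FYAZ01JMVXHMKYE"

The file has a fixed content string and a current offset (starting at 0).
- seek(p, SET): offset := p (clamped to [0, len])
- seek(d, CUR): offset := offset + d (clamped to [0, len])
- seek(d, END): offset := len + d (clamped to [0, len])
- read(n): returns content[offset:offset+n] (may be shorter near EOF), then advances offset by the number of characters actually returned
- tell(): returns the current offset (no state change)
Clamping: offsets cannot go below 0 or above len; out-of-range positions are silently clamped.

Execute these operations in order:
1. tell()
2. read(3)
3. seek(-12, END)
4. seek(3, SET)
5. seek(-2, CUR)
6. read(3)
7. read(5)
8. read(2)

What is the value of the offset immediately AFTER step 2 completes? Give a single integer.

Answer: 3

Derivation:
After 1 (tell()): offset=0
After 2 (read(3)): returned 'JVK', offset=3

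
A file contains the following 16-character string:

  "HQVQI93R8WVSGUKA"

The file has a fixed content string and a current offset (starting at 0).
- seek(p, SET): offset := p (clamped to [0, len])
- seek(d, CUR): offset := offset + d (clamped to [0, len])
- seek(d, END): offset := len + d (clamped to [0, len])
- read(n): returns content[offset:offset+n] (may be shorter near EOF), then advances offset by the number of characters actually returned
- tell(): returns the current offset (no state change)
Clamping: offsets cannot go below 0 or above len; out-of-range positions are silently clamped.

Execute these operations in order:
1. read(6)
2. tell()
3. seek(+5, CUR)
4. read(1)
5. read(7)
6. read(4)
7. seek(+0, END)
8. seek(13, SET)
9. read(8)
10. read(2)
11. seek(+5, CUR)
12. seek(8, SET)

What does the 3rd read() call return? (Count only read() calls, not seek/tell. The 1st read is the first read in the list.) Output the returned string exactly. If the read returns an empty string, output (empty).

After 1 (read(6)): returned 'HQVQI9', offset=6
After 2 (tell()): offset=6
After 3 (seek(+5, CUR)): offset=11
After 4 (read(1)): returned 'S', offset=12
After 5 (read(7)): returned 'GUKA', offset=16
After 6 (read(4)): returned '', offset=16
After 7 (seek(+0, END)): offset=16
After 8 (seek(13, SET)): offset=13
After 9 (read(8)): returned 'UKA', offset=16
After 10 (read(2)): returned '', offset=16
After 11 (seek(+5, CUR)): offset=16
After 12 (seek(8, SET)): offset=8

Answer: GUKA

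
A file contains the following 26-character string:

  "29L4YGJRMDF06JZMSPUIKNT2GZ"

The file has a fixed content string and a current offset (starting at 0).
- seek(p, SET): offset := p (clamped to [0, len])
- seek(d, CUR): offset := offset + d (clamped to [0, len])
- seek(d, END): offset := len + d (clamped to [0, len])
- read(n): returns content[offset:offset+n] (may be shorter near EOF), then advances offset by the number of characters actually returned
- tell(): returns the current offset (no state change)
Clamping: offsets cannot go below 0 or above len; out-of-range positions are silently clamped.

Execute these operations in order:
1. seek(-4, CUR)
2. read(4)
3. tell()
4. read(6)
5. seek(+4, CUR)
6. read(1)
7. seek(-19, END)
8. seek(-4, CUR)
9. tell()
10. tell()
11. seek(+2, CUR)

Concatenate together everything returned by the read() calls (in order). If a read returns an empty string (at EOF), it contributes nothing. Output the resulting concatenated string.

Answer: 29L4YGJRMDZ

Derivation:
After 1 (seek(-4, CUR)): offset=0
After 2 (read(4)): returned '29L4', offset=4
After 3 (tell()): offset=4
After 4 (read(6)): returned 'YGJRMD', offset=10
After 5 (seek(+4, CUR)): offset=14
After 6 (read(1)): returned 'Z', offset=15
After 7 (seek(-19, END)): offset=7
After 8 (seek(-4, CUR)): offset=3
After 9 (tell()): offset=3
After 10 (tell()): offset=3
After 11 (seek(+2, CUR)): offset=5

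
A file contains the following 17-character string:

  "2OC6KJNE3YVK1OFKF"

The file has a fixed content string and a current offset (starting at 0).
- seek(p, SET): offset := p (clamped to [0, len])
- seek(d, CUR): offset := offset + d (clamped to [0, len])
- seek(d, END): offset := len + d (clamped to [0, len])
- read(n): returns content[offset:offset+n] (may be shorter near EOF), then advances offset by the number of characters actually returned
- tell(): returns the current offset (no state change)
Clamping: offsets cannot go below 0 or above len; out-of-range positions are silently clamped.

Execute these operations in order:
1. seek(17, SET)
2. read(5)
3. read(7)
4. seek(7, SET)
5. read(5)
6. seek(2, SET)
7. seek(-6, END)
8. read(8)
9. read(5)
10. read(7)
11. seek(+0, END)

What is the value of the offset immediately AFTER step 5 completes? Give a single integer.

Answer: 12

Derivation:
After 1 (seek(17, SET)): offset=17
After 2 (read(5)): returned '', offset=17
After 3 (read(7)): returned '', offset=17
After 4 (seek(7, SET)): offset=7
After 5 (read(5)): returned 'E3YVK', offset=12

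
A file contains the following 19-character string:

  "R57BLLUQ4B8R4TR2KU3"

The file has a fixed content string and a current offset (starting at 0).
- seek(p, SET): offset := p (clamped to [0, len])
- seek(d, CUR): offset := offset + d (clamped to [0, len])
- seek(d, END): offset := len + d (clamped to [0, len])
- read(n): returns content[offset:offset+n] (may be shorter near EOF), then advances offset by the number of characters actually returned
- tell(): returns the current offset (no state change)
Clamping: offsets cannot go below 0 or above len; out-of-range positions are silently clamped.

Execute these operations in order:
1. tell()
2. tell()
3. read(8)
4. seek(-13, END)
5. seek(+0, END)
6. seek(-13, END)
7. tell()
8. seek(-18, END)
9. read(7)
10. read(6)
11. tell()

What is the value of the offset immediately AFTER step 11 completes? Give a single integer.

Answer: 14

Derivation:
After 1 (tell()): offset=0
After 2 (tell()): offset=0
After 3 (read(8)): returned 'R57BLLUQ', offset=8
After 4 (seek(-13, END)): offset=6
After 5 (seek(+0, END)): offset=19
After 6 (seek(-13, END)): offset=6
After 7 (tell()): offset=6
After 8 (seek(-18, END)): offset=1
After 9 (read(7)): returned '57BLLUQ', offset=8
After 10 (read(6)): returned '4B8R4T', offset=14
After 11 (tell()): offset=14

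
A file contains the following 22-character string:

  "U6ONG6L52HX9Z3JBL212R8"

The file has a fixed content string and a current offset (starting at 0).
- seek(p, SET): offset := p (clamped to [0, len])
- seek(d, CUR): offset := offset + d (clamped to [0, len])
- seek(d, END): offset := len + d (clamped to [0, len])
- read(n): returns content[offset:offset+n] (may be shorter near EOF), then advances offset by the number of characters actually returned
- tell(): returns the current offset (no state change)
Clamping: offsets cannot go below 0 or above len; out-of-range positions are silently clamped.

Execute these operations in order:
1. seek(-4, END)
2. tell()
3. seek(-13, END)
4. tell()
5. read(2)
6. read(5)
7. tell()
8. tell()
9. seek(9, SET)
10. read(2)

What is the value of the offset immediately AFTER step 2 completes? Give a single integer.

After 1 (seek(-4, END)): offset=18
After 2 (tell()): offset=18

Answer: 18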